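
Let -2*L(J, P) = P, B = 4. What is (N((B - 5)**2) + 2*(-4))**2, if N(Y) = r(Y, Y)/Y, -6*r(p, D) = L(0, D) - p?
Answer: 961/16 ≈ 60.063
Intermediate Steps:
L(J, P) = -P/2
r(p, D) = p/6 + D/12 (r(p, D) = -(-D/2 - p)/6 = -(-p - D/2)/6 = p/6 + D/12)
N(Y) = 1/4 (N(Y) = (Y/6 + Y/12)/Y = (Y/4)/Y = 1/4)
(N((B - 5)**2) + 2*(-4))**2 = (1/4 + 2*(-4))**2 = (1/4 - 8)**2 = (-31/4)**2 = 961/16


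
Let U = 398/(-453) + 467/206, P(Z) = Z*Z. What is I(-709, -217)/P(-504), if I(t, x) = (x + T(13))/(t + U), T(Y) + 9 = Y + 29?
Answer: 357719/349446101508 ≈ 1.0237e-6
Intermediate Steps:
P(Z) = Z²
U = 129563/93318 (U = 398*(-1/453) + 467*(1/206) = -398/453 + 467/206 = 129563/93318 ≈ 1.3884)
T(Y) = 20 + Y (T(Y) = -9 + (Y + 29) = -9 + (29 + Y) = 20 + Y)
I(t, x) = (33 + x)/(129563/93318 + t) (I(t, x) = (x + (20 + 13))/(t + 129563/93318) = (x + 33)/(129563/93318 + t) = (33 + x)/(129563/93318 + t))
I(-709, -217)/P(-504) = (93318*(33 - 217)/(129563 + 93318*(-709)))/((-504)²) = (93318*(-184)/(129563 - 66162462))/254016 = (93318*(-184)/(-66032899))*(1/254016) = (93318*(-1/66032899)*(-184))*(1/254016) = (17170512/66032899)*(1/254016) = 357719/349446101508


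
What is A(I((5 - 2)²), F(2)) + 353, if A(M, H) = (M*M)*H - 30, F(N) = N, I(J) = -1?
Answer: 325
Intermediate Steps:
A(M, H) = -30 + H*M² (A(M, H) = M²*H - 30 = H*M² - 30 = -30 + H*M²)
A(I((5 - 2)²), F(2)) + 353 = (-30 + 2*(-1)²) + 353 = (-30 + 2*1) + 353 = (-30 + 2) + 353 = -28 + 353 = 325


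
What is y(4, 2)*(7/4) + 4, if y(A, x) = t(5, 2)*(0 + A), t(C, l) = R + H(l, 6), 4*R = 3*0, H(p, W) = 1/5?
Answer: 27/5 ≈ 5.4000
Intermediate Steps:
H(p, W) = ⅕
R = 0 (R = (3*0)/4 = (¼)*0 = 0)
t(C, l) = ⅕ (t(C, l) = 0 + ⅕ = ⅕)
y(A, x) = A/5 (y(A, x) = (0 + A)/5 = A/5)
y(4, 2)*(7/4) + 4 = ((⅕)*4)*(7/4) + 4 = 4*(7*(¼))/5 + 4 = (⅘)*(7/4) + 4 = 7/5 + 4 = 27/5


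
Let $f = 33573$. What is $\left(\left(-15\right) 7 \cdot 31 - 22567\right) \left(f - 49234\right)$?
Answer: $404398342$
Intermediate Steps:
$\left(\left(-15\right) 7 \cdot 31 - 22567\right) \left(f - 49234\right) = \left(\left(-15\right) 7 \cdot 31 - 22567\right) \left(33573 - 49234\right) = \left(\left(-105\right) 31 - 22567\right) \left(-15661\right) = \left(-3255 - 22567\right) \left(-15661\right) = \left(-25822\right) \left(-15661\right) = 404398342$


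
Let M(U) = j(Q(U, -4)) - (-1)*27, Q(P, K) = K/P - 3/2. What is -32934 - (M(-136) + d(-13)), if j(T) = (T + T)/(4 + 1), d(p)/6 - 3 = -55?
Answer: -555023/17 ≈ -32648.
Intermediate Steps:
d(p) = -312 (d(p) = 18 + 6*(-55) = 18 - 330 = -312)
Q(P, K) = -3/2 + K/P (Q(P, K) = K/P - 3*1/2 = K/P - 3/2 = -3/2 + K/P)
j(T) = 2*T/5 (j(T) = (2*T)/5 = (2*T)*(1/5) = 2*T/5)
M(U) = 132/5 - 8/(5*U) (M(U) = 2*(-3/2 - 4/U)/5 - (-1)*27 = (-3/5 - 8/(5*U)) - 1*(-27) = (-3/5 - 8/(5*U)) + 27 = 132/5 - 8/(5*U))
-32934 - (M(-136) + d(-13)) = -32934 - ((4/5)*(-2 + 33*(-136))/(-136) - 312) = -32934 - ((4/5)*(-1/136)*(-2 - 4488) - 312) = -32934 - ((4/5)*(-1/136)*(-4490) - 312) = -32934 - (449/17 - 312) = -32934 - 1*(-4855/17) = -32934 + 4855/17 = -555023/17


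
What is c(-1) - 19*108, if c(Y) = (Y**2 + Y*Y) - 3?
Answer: -2053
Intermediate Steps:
c(Y) = -3 + 2*Y**2 (c(Y) = (Y**2 + Y**2) - 3 = 2*Y**2 - 3 = -3 + 2*Y**2)
c(-1) - 19*108 = (-3 + 2*(-1)**2) - 19*108 = (-3 + 2*1) - 2052 = (-3 + 2) - 2052 = -1 - 2052 = -2053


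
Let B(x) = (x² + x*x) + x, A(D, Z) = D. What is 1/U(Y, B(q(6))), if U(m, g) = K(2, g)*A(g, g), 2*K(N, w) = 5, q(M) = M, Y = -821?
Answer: 1/195 ≈ 0.0051282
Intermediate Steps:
K(N, w) = 5/2 (K(N, w) = (½)*5 = 5/2)
B(x) = x + 2*x² (B(x) = (x² + x²) + x = 2*x² + x = x + 2*x²)
U(m, g) = 5*g/2
1/U(Y, B(q(6))) = 1/(5*(6*(1 + 2*6))/2) = 1/(5*(6*(1 + 12))/2) = 1/(5*(6*13)/2) = 1/((5/2)*78) = 1/195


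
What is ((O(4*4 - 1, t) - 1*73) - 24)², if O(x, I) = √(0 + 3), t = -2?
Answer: (97 - √3)² ≈ 9076.0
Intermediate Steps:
O(x, I) = √3
((O(4*4 - 1, t) - 1*73) - 24)² = ((√3 - 1*73) - 24)² = ((√3 - 73) - 24)² = ((-73 + √3) - 24)² = (-97 + √3)²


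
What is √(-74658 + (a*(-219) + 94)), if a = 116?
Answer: 8*I*√1562 ≈ 316.18*I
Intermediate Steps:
√(-74658 + (a*(-219) + 94)) = √(-74658 + (116*(-219) + 94)) = √(-74658 + (-25404 + 94)) = √(-74658 - 25310) = √(-99968) = 8*I*√1562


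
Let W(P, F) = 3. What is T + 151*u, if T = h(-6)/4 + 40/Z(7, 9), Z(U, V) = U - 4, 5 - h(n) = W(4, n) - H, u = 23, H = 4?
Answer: 20927/6 ≈ 3487.8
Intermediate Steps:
h(n) = 6 (h(n) = 5 - (3 - 1*4) = 5 - (3 - 4) = 5 - 1*(-1) = 5 + 1 = 6)
Z(U, V) = -4 + U
T = 89/6 (T = 6/4 + 40/(-4 + 7) = 6*(¼) + 40/3 = 3/2 + 40*(⅓) = 3/2 + 40/3 = 89/6 ≈ 14.833)
T + 151*u = 89/6 + 151*23 = 89/6 + 3473 = 20927/6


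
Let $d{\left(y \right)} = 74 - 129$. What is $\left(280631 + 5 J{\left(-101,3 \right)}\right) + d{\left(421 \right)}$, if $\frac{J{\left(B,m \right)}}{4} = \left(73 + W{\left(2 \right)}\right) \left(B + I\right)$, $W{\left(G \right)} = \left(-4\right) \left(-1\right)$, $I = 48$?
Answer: $198956$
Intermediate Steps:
$d{\left(y \right)} = -55$ ($d{\left(y \right)} = 74 - 129 = -55$)
$W{\left(G \right)} = 4$
$J{\left(B,m \right)} = 14784 + 308 B$ ($J{\left(B,m \right)} = 4 \left(73 + 4\right) \left(B + 48\right) = 4 \cdot 77 \left(48 + B\right) = 4 \left(3696 + 77 B\right) = 14784 + 308 B$)
$\left(280631 + 5 J{\left(-101,3 \right)}\right) + d{\left(421 \right)} = \left(280631 + 5 \left(14784 + 308 \left(-101\right)\right)\right) - 55 = \left(280631 + 5 \left(14784 - 31108\right)\right) - 55 = \left(280631 + 5 \left(-16324\right)\right) - 55 = \left(280631 - 81620\right) - 55 = 199011 - 55 = 198956$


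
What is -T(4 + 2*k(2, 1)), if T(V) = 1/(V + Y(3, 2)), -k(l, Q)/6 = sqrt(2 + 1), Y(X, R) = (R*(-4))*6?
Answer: 11/376 - 3*sqrt(3)/376 ≈ 0.015436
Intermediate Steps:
Y(X, R) = -24*R (Y(X, R) = -4*R*6 = -24*R)
k(l, Q) = -6*sqrt(3) (k(l, Q) = -6*sqrt(2 + 1) = -6*sqrt(3))
T(V) = 1/(-48 + V) (T(V) = 1/(V - 24*2) = 1/(V - 48) = 1/(-48 + V))
-T(4 + 2*k(2, 1)) = -1/(-48 + (4 + 2*(-6*sqrt(3)))) = -1/(-48 + (4 - 12*sqrt(3))) = -1/(-44 - 12*sqrt(3))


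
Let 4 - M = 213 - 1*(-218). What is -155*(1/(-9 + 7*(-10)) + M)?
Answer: 5228770/79 ≈ 66187.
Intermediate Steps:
M = -427 (M = 4 - (213 - 1*(-218)) = 4 - (213 + 218) = 4 - 1*431 = 4 - 431 = -427)
-155*(1/(-9 + 7*(-10)) + M) = -155*(1/(-9 + 7*(-10)) - 427) = -155*(1/(-9 - 70) - 427) = -155*(1/(-79) - 427) = -155*(-1/79 - 427) = -155*(-33734/79) = 5228770/79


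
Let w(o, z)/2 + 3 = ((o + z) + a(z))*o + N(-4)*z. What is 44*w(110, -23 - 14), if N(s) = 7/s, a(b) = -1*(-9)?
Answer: 799194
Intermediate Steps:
a(b) = 9
w(o, z) = -6 - 7*z/2 + 2*o*(9 + o + z) (w(o, z) = -6 + 2*(((o + z) + 9)*o + (7/(-4))*z) = -6 + 2*((9 + o + z)*o + (7*(-¼))*z) = -6 + 2*(o*(9 + o + z) - 7*z/4) = -6 + 2*(-7*z/4 + o*(9 + o + z)) = -6 + (-7*z/2 + 2*o*(9 + o + z)) = -6 - 7*z/2 + 2*o*(9 + o + z))
44*w(110, -23 - 14) = 44*(-6 + 2*110² + 18*110 - 7*(-23 - 14)/2 + 2*110*(-23 - 14)) = 44*(-6 + 2*12100 + 1980 - 7/2*(-37) + 2*110*(-37)) = 44*(-6 + 24200 + 1980 + 259/2 - 8140) = 44*(36327/2) = 799194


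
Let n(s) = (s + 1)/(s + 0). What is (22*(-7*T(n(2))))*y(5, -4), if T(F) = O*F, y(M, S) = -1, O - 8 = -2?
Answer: 1386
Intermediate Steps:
O = 6 (O = 8 - 2 = 6)
n(s) = (1 + s)/s
T(F) = 6*F
(22*(-7*T(n(2))))*y(5, -4) = (22*(-42*(1 + 2)/2))*(-1) = (22*(-42*(1/2)*3))*(-1) = (22*(-42*3/2))*(-1) = (22*(-7*9))*(-1) = (22*(-63))*(-1) = -1386*(-1) = 1386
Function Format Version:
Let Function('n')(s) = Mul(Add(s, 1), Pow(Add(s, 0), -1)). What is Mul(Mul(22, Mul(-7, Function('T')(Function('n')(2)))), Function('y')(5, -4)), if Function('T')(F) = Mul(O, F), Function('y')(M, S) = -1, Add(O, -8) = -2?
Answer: 1386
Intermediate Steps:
O = 6 (O = Add(8, -2) = 6)
Function('n')(s) = Mul(Pow(s, -1), Add(1, s)) (Function('n')(s) = Mul(Add(1, s), Pow(s, -1)) = Mul(Pow(s, -1), Add(1, s)))
Function('T')(F) = Mul(6, F)
Mul(Mul(22, Mul(-7, Function('T')(Function('n')(2)))), Function('y')(5, -4)) = Mul(Mul(22, Mul(-7, Mul(6, Mul(Pow(2, -1), Add(1, 2))))), -1) = Mul(Mul(22, Mul(-7, Mul(6, Mul(Rational(1, 2), 3)))), -1) = Mul(Mul(22, Mul(-7, Mul(6, Rational(3, 2)))), -1) = Mul(Mul(22, Mul(-7, 9)), -1) = Mul(Mul(22, -63), -1) = Mul(-1386, -1) = 1386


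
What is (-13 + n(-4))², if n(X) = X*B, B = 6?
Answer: 1369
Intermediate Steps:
n(X) = 6*X (n(X) = X*6 = 6*X)
(-13 + n(-4))² = (-13 + 6*(-4))² = (-13 - 24)² = (-37)² = 1369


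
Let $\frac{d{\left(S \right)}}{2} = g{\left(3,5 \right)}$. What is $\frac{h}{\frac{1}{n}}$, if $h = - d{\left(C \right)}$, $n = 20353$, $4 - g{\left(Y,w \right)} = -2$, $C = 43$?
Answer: $-244236$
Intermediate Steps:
$g{\left(Y,w \right)} = 6$ ($g{\left(Y,w \right)} = 4 - -2 = 4 + 2 = 6$)
$d{\left(S \right)} = 12$ ($d{\left(S \right)} = 2 \cdot 6 = 12$)
$h = -12$ ($h = \left(-1\right) 12 = -12$)
$\frac{h}{\frac{1}{n}} = - \frac{12}{\frac{1}{20353}} = - 12 \frac{1}{\frac{1}{20353}} = \left(-12\right) 20353 = -244236$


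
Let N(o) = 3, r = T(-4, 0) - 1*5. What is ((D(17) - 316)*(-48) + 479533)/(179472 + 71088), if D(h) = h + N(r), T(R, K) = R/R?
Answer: 493741/250560 ≈ 1.9706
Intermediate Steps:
T(R, K) = 1
r = -4 (r = 1 - 1*5 = 1 - 5 = -4)
D(h) = 3 + h (D(h) = h + 3 = 3 + h)
((D(17) - 316)*(-48) + 479533)/(179472 + 71088) = (((3 + 17) - 316)*(-48) + 479533)/(179472 + 71088) = ((20 - 316)*(-48) + 479533)/250560 = (-296*(-48) + 479533)*(1/250560) = (14208 + 479533)*(1/250560) = 493741*(1/250560) = 493741/250560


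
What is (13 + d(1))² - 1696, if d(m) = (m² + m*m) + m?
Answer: -1440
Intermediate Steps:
d(m) = m + 2*m² (d(m) = (m² + m²) + m = 2*m² + m = m + 2*m²)
(13 + d(1))² - 1696 = (13 + 1*(1 + 2*1))² - 1696 = (13 + 1*(1 + 2))² - 1696 = (13 + 1*3)² - 1696 = (13 + 3)² - 1696 = 16² - 1696 = 256 - 1696 = -1440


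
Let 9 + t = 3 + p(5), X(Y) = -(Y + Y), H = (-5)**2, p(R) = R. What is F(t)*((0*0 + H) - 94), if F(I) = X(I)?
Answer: -138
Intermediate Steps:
H = 25
X(Y) = -2*Y
t = -1 (t = -9 + (3 + 5) = -9 + 8 = -1)
F(I) = -2*I
F(t)*((0*0 + H) - 94) = (-2*(-1))*((0*0 + 25) - 94) = 2*((0 + 25) - 94) = 2*(25 - 94) = 2*(-69) = -138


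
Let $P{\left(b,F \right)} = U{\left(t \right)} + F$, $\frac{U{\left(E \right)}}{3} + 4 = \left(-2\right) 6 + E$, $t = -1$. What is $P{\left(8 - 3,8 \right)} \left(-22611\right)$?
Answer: $972273$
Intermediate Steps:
$U{\left(E \right)} = -48 + 3 E$ ($U{\left(E \right)} = -12 + 3 \left(\left(-2\right) 6 + E\right) = -12 + 3 \left(-12 + E\right) = -12 + \left(-36 + 3 E\right) = -48 + 3 E$)
$P{\left(b,F \right)} = -51 + F$ ($P{\left(b,F \right)} = \left(-48 + 3 \left(-1\right)\right) + F = \left(-48 - 3\right) + F = -51 + F$)
$P{\left(8 - 3,8 \right)} \left(-22611\right) = \left(-51 + 8\right) \left(-22611\right) = \left(-43\right) \left(-22611\right) = 972273$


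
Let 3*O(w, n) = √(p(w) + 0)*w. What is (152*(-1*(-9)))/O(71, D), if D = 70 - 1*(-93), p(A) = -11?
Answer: -4104*I*√11/781 ≈ -17.428*I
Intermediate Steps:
D = 163 (D = 70 + 93 = 163)
O(w, n) = I*w*√11/3 (O(w, n) = (√(-11 + 0)*w)/3 = (√(-11)*w)/3 = ((I*√11)*w)/3 = (I*w*√11)/3 = I*w*√11/3)
(152*(-1*(-9)))/O(71, D) = (152*(-1*(-9)))/(((⅓)*I*71*√11)) = (152*9)/((71*I*√11/3)) = 1368*(-3*I*√11/781) = -4104*I*√11/781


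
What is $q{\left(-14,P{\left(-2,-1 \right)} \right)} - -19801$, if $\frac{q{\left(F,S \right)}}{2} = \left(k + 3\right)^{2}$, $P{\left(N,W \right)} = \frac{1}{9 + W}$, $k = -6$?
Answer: $19819$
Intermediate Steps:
$q{\left(F,S \right)} = 18$ ($q{\left(F,S \right)} = 2 \left(-6 + 3\right)^{2} = 2 \left(-3\right)^{2} = 2 \cdot 9 = 18$)
$q{\left(-14,P{\left(-2,-1 \right)} \right)} - -19801 = 18 - -19801 = 18 + 19801 = 19819$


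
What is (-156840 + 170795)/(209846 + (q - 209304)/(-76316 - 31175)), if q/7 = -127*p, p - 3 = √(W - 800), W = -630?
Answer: 33835984993036215085/508807798712486638479 - 1333532808545*I*√1430/508807798712486638479 ≈ 0.066501 - 9.911e-8*I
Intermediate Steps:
p = 3 + I*√1430 (p = 3 + √(-630 - 800) = 3 + √(-1430) = 3 + I*√1430 ≈ 3.0 + 37.815*I)
q = -2667 - 889*I*√1430 (q = 7*(-127*(3 + I*√1430)) = 7*(-381 - 127*I*√1430) = -2667 - 889*I*√1430 ≈ -2667.0 - 33618.0*I)
(-156840 + 170795)/(209846 + (q - 209304)/(-76316 - 31175)) = (-156840 + 170795)/(209846 + ((-2667 - 889*I*√1430) - 209304)/(-76316 - 31175)) = 13955/(209846 + (-211971 - 889*I*√1430)/(-107491)) = 13955/(209846 + (-211971 - 889*I*√1430)*(-1/107491)) = 13955/(209846 + (211971/107491 + 889*I*√1430/107491)) = 13955/(22556768357/107491 + 889*I*√1430/107491)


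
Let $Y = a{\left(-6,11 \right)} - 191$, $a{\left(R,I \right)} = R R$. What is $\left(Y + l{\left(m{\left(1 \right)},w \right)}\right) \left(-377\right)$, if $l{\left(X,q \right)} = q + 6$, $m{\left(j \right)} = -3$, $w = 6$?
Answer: $53911$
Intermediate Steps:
$l{\left(X,q \right)} = 6 + q$
$a{\left(R,I \right)} = R^{2}$
$Y = -155$ ($Y = \left(-6\right)^{2} - 191 = 36 - 191 = -155$)
$\left(Y + l{\left(m{\left(1 \right)},w \right)}\right) \left(-377\right) = \left(-155 + \left(6 + 6\right)\right) \left(-377\right) = \left(-155 + 12\right) \left(-377\right) = \left(-143\right) \left(-377\right) = 53911$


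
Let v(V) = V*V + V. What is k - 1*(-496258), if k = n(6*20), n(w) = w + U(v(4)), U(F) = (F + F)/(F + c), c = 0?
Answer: 496380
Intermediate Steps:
v(V) = V + V² (v(V) = V² + V = V + V²)
U(F) = 2 (U(F) = (F + F)/(F + 0) = (2*F)/F = 2)
n(w) = 2 + w (n(w) = w + 2 = 2 + w)
k = 122 (k = 2 + 6*20 = 2 + 120 = 122)
k - 1*(-496258) = 122 - 1*(-496258) = 122 + 496258 = 496380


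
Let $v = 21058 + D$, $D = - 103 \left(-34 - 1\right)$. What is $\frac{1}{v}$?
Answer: $\frac{1}{24663} \approx 4.0547 \cdot 10^{-5}$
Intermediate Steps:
$D = 3605$ ($D = \left(-103\right) \left(-35\right) = 3605$)
$v = 24663$ ($v = 21058 + 3605 = 24663$)
$\frac{1}{v} = \frac{1}{24663}$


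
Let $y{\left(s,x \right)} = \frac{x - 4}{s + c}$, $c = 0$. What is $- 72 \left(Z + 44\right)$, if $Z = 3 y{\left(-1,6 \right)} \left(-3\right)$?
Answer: $-4464$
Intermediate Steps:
$y{\left(s,x \right)} = \frac{-4 + x}{s}$ ($y{\left(s,x \right)} = \frac{x - 4}{s + 0} = \frac{-4 + x}{s}$)
$Z = 18$ ($Z = 3 \frac{-4 + 6}{-1} \left(-3\right) = 3 \left(\left(-1\right) 2\right) \left(-3\right) = 3 \left(-2\right) \left(-3\right) = \left(-6\right) \left(-3\right) = 18$)
$- 72 \left(Z + 44\right) = - 72 \left(18 + 44\right) = \left(-72\right) 62 = -4464$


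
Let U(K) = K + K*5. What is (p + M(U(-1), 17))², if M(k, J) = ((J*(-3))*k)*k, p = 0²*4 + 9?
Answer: 3337929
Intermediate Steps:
U(K) = 6*K (U(K) = K + 5*K = 6*K)
p = 9 (p = 0*4 + 9 = 0 + 9 = 9)
M(k, J) = -3*J*k² (M(k, J) = ((-3*J)*k)*k = (-3*J*k)*k = -3*J*k²)
(p + M(U(-1), 17))² = (9 - 3*17*(6*(-1))²)² = (9 - 3*17*(-6)²)² = (9 - 3*17*36)² = (9 - 1836)² = (-1827)² = 3337929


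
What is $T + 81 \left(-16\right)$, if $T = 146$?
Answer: $-1150$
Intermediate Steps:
$T + 81 \left(-16\right) = 146 + 81 \left(-16\right) = 146 - 1296 = -1150$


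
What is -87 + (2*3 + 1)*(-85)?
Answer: -682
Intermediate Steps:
-87 + (2*3 + 1)*(-85) = -87 + (6 + 1)*(-85) = -87 + 7*(-85) = -87 - 595 = -682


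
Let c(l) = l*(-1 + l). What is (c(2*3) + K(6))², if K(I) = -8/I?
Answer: 7396/9 ≈ 821.78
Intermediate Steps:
(c(2*3) + K(6))² = ((2*3)*(-1 + 2*3) - 8/6)² = (6*(-1 + 6) - 8*⅙)² = (6*5 - 4/3)² = (30 - 4/3)² = (86/3)² = 7396/9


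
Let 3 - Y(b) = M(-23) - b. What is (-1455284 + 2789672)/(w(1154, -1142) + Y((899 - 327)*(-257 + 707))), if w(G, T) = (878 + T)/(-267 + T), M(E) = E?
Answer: 940076346/181356749 ≈ 5.1836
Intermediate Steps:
w(G, T) = (878 + T)/(-267 + T)
Y(b) = 26 + b (Y(b) = 3 - (-23 - b) = 3 + (23 + b) = 26 + b)
(-1455284 + 2789672)/(w(1154, -1142) + Y((899 - 327)*(-257 + 707))) = (-1455284 + 2789672)/((878 - 1142)/(-267 - 1142) + (26 + (899 - 327)*(-257 + 707))) = 1334388/(-264/(-1409) + (26 + 572*450)) = 1334388/(-1/1409*(-264) + (26 + 257400)) = 1334388/(264/1409 + 257426) = 1334388/(362713498/1409) = 1334388*(1409/362713498) = 940076346/181356749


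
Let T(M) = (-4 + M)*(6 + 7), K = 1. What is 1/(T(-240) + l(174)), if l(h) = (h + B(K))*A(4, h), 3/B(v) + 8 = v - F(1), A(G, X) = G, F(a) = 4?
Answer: -11/27248 ≈ -0.00040370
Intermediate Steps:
B(v) = 3/(-12 + v) (B(v) = 3/(-8 + (v - 1*4)) = 3/(-8 + (v - 4)) = 3/(-8 + (-4 + v)) = 3/(-12 + v))
T(M) = -52 + 13*M (T(M) = (-4 + M)*13 = -52 + 13*M)
l(h) = -12/11 + 4*h (l(h) = (h + 3/(-12 + 1))*4 = (h + 3/(-11))*4 = (h + 3*(-1/11))*4 = (h - 3/11)*4 = (-3/11 + h)*4 = -12/11 + 4*h)
1/(T(-240) + l(174)) = 1/((-52 + 13*(-240)) + (-12/11 + 4*174)) = 1/((-52 - 3120) + (-12/11 + 696)) = 1/(-3172 + 7644/11) = 1/(-27248/11) = -11/27248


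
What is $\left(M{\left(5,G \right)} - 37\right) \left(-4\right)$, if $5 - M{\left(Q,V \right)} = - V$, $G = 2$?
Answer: $120$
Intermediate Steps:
$M{\left(Q,V \right)} = 5 + V$ ($M{\left(Q,V \right)} = 5 - - V = 5 + V$)
$\left(M{\left(5,G \right)} - 37\right) \left(-4\right) = \left(\left(5 + 2\right) - 37\right) \left(-4\right) = \left(7 - 37\right) \left(-4\right) = \left(-30\right) \left(-4\right) = 120$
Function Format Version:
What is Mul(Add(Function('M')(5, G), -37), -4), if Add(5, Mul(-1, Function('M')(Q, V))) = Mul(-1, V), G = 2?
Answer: 120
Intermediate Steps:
Function('M')(Q, V) = Add(5, V) (Function('M')(Q, V) = Add(5, Mul(-1, Mul(-1, V))) = Add(5, V))
Mul(Add(Function('M')(5, G), -37), -4) = Mul(Add(Add(5, 2), -37), -4) = Mul(Add(7, -37), -4) = Mul(-30, -4) = 120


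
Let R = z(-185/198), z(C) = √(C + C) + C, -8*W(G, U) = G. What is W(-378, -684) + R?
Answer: 18341/396 + I*√2035/33 ≈ 46.316 + 1.367*I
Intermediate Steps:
W(G, U) = -G/8
z(C) = C + √2*√C (z(C) = √(2*C) + C = √2*√C + C = C + √2*√C)
R = -185/198 + I*√2035/33 (R = -185/198 + √2*√(-185/198) = -185/198 + √2*(I*√4070/66) = -185/198 + I*√2035/33 ≈ -0.93434 + 1.367*I)
W(-378, -684) + R = -⅛*(-378) + (-185/198 + I*√2035/33) = 189/4 + (-185/198 + I*√2035/33) = 18341/396 + I*√2035/33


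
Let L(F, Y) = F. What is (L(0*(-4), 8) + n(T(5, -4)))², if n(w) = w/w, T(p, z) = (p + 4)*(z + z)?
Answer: 1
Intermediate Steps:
T(p, z) = 2*z*(4 + p) (T(p, z) = (4 + p)*(2*z) = 2*z*(4 + p))
n(w) = 1
(L(0*(-4), 8) + n(T(5, -4)))² = (0*(-4) + 1)² = (0 + 1)² = 1² = 1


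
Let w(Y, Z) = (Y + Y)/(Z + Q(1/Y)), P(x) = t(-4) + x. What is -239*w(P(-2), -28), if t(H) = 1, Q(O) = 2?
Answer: -239/13 ≈ -18.385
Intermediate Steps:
P(x) = 1 + x
w(Y, Z) = 2*Y/(2 + Z) (w(Y, Z) = (Y + Y)/(Z + 2) = (2*Y)/(2 + Z) = 2*Y/(2 + Z))
-239*w(P(-2), -28) = -478*(1 - 2)/(2 - 28) = -478*(-1)/(-26) = -478*(-1)*(-1)/26 = -239*1/13 = -239/13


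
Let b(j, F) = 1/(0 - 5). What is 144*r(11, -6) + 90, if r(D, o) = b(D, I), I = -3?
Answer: 306/5 ≈ 61.200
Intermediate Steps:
b(j, F) = -⅕ (b(j, F) = 1/(-5) = -⅕)
r(D, o) = -⅕
144*r(11, -6) + 90 = 144*(-⅕) + 90 = -144/5 + 90 = 306/5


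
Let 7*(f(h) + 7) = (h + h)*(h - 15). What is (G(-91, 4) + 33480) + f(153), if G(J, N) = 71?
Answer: 277036/7 ≈ 39577.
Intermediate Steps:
f(h) = -7 + 2*h*(-15 + h)/7 (f(h) = -7 + ((h + h)*(h - 15))/7 = -7 + ((2*h)*(-15 + h))/7 = -7 + (2*h*(-15 + h))/7 = -7 + 2*h*(-15 + h)/7)
(G(-91, 4) + 33480) + f(153) = (71 + 33480) + (-7 - 30/7*153 + (2/7)*153**2) = 33551 + (-7 - 4590/7 + (2/7)*23409) = 33551 + (-7 - 4590/7 + 46818/7) = 33551 + 42179/7 = 277036/7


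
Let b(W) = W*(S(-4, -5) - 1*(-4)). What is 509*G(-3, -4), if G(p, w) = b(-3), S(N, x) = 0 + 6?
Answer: -15270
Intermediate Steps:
S(N, x) = 6
b(W) = 10*W (b(W) = W*(6 - 1*(-4)) = W*(6 + 4) = W*10 = 10*W)
G(p, w) = -30 (G(p, w) = 10*(-3) = -30)
509*G(-3, -4) = 509*(-30) = -15270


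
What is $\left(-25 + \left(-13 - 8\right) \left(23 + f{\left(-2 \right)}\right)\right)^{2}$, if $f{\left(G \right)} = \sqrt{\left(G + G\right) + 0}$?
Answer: $256300 + 42672 i \approx 2.563 \cdot 10^{5} + 42672.0 i$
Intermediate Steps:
$f{\left(G \right)} = \sqrt{2} \sqrt{G}$ ($f{\left(G \right)} = \sqrt{2 G + 0} = \sqrt{2 G} = \sqrt{2} \sqrt{G}$)
$\left(-25 + \left(-13 - 8\right) \left(23 + f{\left(-2 \right)}\right)\right)^{2} = \left(-25 + \left(-13 - 8\right) \left(23 + \sqrt{2} \sqrt{-2}\right)\right)^{2} = \left(-25 + \left(-13 - 8\right) \left(23 + \sqrt{2} i \sqrt{2}\right)\right)^{2} = \left(-25 - 21 \left(23 + 2 i\right)\right)^{2} = \left(-25 - \left(483 + 42 i\right)\right)^{2} = \left(-508 - 42 i\right)^{2}$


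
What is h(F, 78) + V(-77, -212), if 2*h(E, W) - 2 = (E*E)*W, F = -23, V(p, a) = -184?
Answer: 20448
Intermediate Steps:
h(E, W) = 1 + W*E²/2 (h(E, W) = 1 + ((E*E)*W)/2 = 1 + (E²*W)/2 = 1 + (W*E²)/2 = 1 + W*E²/2)
h(F, 78) + V(-77, -212) = (1 + (½)*78*(-23)²) - 184 = (1 + (½)*78*529) - 184 = (1 + 20631) - 184 = 20632 - 184 = 20448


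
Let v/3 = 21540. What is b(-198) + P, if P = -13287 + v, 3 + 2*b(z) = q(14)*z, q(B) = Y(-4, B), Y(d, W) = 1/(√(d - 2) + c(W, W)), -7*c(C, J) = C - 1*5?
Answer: 12837033/250 + 1617*I*√6/125 ≈ 51348.0 + 31.687*I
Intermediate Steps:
c(C, J) = 5/7 - C/7 (c(C, J) = -(C - 1*5)/7 = -(C - 5)/7 = -(-5 + C)/7 = 5/7 - C/7)
v = 64620 (v = 3*21540 = 64620)
Y(d, W) = 1/(5/7 + √(-2 + d) - W/7) (Y(d, W) = 1/(√(d - 2) + (5/7 - W/7)) = 1/(√(-2 + d) + (5/7 - W/7)) = 1/(5/7 + √(-2 + d) - W/7))
q(B) = 7/(5 - B + 7*I*√6) (q(B) = 7/(5 - B + 7*√(-2 - 4)) = 7/(5 - B + 7*√(-6)) = 7/(5 - B + 7*(I*√6)) = 7/(5 - B + 7*I*√6))
b(z) = -3/2 + 7*z/(2*(-9 + 7*I*√6)) (b(z) = -3/2 + ((7/(5 - 1*14 + 7*I*√6))*z)/2 = -3/2 + ((7/(5 - 14 + 7*I*√6))*z)/2 = -3/2 + ((7/(-9 + 7*I*√6))*z)/2 = -3/2 + (7*z/(-9 + 7*I*√6))/2 = -3/2 + 7*z/(2*(-9 + 7*I*√6)))
P = 51333 (P = -13287 + 64620 = 51333)
b(-198) + P = (-3/2 - 21/250*(-198) - 49/750*I*(-198)*√6) + 51333 = (-3/2 + 2079/125 + 1617*I*√6/125) + 51333 = (3783/250 + 1617*I*√6/125) + 51333 = 12837033/250 + 1617*I*√6/125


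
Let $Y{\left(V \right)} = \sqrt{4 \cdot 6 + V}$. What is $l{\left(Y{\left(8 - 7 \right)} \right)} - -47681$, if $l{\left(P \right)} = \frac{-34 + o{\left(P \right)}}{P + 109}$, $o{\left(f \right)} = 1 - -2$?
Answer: $\frac{5435603}{114} \approx 47681.0$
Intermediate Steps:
$o{\left(f \right)} = 3$ ($o{\left(f \right)} = 1 + 2 = 3$)
$Y{\left(V \right)} = \sqrt{24 + V}$
$l{\left(P \right)} = - \frac{31}{109 + P}$ ($l{\left(P \right)} = \frac{-34 + 3}{P + 109} = - \frac{31}{109 + P}$)
$l{\left(Y{\left(8 - 7 \right)} \right)} - -47681 = - \frac{31}{109 + \sqrt{24 + \left(8 - 7\right)}} - -47681 = - \frac{31}{109 + \sqrt{24 + 1}} + 47681 = - \frac{31}{109 + \sqrt{25}} + 47681 = - \frac{31}{109 + 5} + 47681 = - \frac{31}{114} + 47681 = \frac{5435603}{114}$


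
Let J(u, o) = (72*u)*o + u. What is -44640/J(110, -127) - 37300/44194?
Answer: -1777045442/2222361581 ≈ -0.79962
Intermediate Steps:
J(u, o) = u + 72*o*u (J(u, o) = 72*o*u + u = u + 72*o*u)
-44640/J(110, -127) - 37300/44194 = -44640*1/(110*(1 + 72*(-127))) - 37300/44194 = -44640*1/(110*(1 - 9144)) - 37300*1/44194 = -44640/(110*(-9143)) - 18650/22097 = -44640/(-1005730) - 18650/22097 = -44640*(-1/1005730) - 18650/22097 = 4464/100573 - 18650/22097 = -1777045442/2222361581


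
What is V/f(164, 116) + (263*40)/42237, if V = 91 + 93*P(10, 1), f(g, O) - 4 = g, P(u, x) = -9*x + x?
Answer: -8604467/2365272 ≈ -3.6378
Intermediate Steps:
P(u, x) = -8*x
f(g, O) = 4 + g
V = -653 (V = 91 + 93*(-8*1) = 91 + 93*(-8) = 91 - 744 = -653)
V/f(164, 116) + (263*40)/42237 = -653/(4 + 164) + (263*40)/42237 = -653/168 + 10520*(1/42237) = -653*1/168 + 10520/42237 = -653/168 + 10520/42237 = -8604467/2365272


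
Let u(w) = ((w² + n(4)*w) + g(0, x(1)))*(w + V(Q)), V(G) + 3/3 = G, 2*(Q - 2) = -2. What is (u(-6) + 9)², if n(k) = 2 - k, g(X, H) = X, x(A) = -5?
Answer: 77841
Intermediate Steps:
Q = 1 (Q = 2 + (½)*(-2) = 2 - 1 = 1)
V(G) = -1 + G
u(w) = w*(w² - 2*w) (u(w) = ((w² + (2 - 1*4)*w) + 0)*(w + (-1 + 1)) = ((w² + (2 - 4)*w) + 0)*(w + 0) = ((w² - 2*w) + 0)*w = (w² - 2*w)*w = w*(w² - 2*w))
(u(-6) + 9)² = ((-6)²*(-2 - 6) + 9)² = (36*(-8) + 9)² = (-288 + 9)² = (-279)² = 77841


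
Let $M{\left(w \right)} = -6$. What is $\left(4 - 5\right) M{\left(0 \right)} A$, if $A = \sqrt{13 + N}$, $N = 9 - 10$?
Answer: $12 \sqrt{3} \approx 20.785$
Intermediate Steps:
$N = -1$ ($N = 9 - 10 = -1$)
$A = 2 \sqrt{3}$ ($A = \sqrt{13 - 1} = \sqrt{12} = 2 \sqrt{3} \approx 3.4641$)
$\left(4 - 5\right) M{\left(0 \right)} A = \left(4 - 5\right) \left(-6\right) 2 \sqrt{3} = \left(-1\right) \left(-6\right) 2 \sqrt{3} = 6 \cdot 2 \sqrt{3} = 12 \sqrt{3}$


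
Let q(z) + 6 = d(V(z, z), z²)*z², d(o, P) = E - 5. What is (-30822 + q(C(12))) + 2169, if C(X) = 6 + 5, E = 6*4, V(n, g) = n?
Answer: -26360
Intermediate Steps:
E = 24
d(o, P) = 19 (d(o, P) = 24 - 5 = 19)
C(X) = 11
q(z) = -6 + 19*z²
(-30822 + q(C(12))) + 2169 = (-30822 + (-6 + 19*11²)) + 2169 = (-30822 + (-6 + 19*121)) + 2169 = (-30822 + (-6 + 2299)) + 2169 = (-30822 + 2293) + 2169 = -28529 + 2169 = -26360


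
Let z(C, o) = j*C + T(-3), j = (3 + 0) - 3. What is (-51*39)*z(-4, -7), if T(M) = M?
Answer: 5967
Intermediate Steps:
j = 0 (j = 3 - 3 = 0)
z(C, o) = -3 (z(C, o) = 0*C - 3 = 0 - 3 = -3)
(-51*39)*z(-4, -7) = -51*39*(-3) = -1989*(-3) = 5967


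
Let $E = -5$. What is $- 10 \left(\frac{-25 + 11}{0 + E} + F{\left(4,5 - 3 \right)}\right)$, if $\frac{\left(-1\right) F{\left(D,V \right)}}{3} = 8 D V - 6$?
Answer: $1712$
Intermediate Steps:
$F{\left(D,V \right)} = 18 - 24 D V$ ($F{\left(D,V \right)} = - 3 \left(8 D V - 6\right) = - 3 \left(-6 + 8 D V\right) = 18 - 24 D V$)
$- 10 \left(\frac{-25 + 11}{0 + E} + F{\left(4,5 - 3 \right)}\right) = - 10 \left(\frac{-25 + 11}{0 - 5} + \left(18 - 96 \left(5 - 3\right)\right)\right) = - 10 \left(- \frac{14}{-5} + \left(18 - 96 \left(5 - 3\right)\right)\right) = - 10 \left(\left(-14\right) \left(- \frac{1}{5}\right) + \left(18 - 96 \cdot 2\right)\right) = - 10 \left(\frac{14}{5} + \left(18 - 192\right)\right) = - 10 \left(\frac{14}{5} - 174\right) = \left(-10\right) \left(- \frac{856}{5}\right) = 1712$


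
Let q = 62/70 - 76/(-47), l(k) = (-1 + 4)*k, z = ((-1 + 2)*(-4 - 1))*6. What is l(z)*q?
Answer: -74106/329 ≈ -225.25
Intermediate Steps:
z = -30 (z = (1*(-5))*6 = -5*6 = -30)
l(k) = 3*k
q = 4117/1645 (q = 62*(1/70) - 76*(-1/47) = 31/35 + 76/47 = 4117/1645 ≈ 2.5027)
l(z)*q = (3*(-30))*(4117/1645) = -90*4117/1645 = -74106/329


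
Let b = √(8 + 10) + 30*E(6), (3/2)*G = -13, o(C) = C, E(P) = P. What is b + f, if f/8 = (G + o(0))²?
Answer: 7028/9 + 3*√2 ≈ 785.13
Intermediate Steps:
G = -26/3 (G = (⅔)*(-13) = -26/3 ≈ -8.6667)
b = 180 + 3*√2 (b = √(8 + 10) + 30*6 = √18 + 180 = 3*√2 + 180 = 180 + 3*√2 ≈ 184.24)
f = 5408/9 (f = 8*(-26/3 + 0)² = 8*(-26/3)² = 8*(676/9) = 5408/9 ≈ 600.89)
b + f = (180 + 3*√2) + 5408/9 = 7028/9 + 3*√2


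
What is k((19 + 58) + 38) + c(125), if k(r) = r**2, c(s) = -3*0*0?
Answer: 13225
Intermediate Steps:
c(s) = 0 (c(s) = 0*0 = 0)
k((19 + 58) + 38) + c(125) = ((19 + 58) + 38)**2 + 0 = (77 + 38)**2 + 0 = 115**2 + 0 = 13225 + 0 = 13225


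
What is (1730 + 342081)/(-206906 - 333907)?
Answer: -26447/41601 ≈ -0.63573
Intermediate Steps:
(1730 + 342081)/(-206906 - 333907) = 343811/(-540813) = 343811*(-1/540813) = -26447/41601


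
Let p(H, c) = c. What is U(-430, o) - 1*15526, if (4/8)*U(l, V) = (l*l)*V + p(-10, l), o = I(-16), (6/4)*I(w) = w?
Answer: -11882758/3 ≈ -3.9609e+6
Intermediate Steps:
I(w) = 2*w/3
o = -32/3 (o = (2/3)*(-16) = -32/3 ≈ -10.667)
U(l, V) = 2*l + 2*V*l**2 (U(l, V) = 2*((l*l)*V + l) = 2*(l**2*V + l) = 2*(V*l**2 + l) = 2*(l + V*l**2) = 2*l + 2*V*l**2)
U(-430, o) - 1*15526 = 2*(-430)*(1 - 32/3*(-430)) - 1*15526 = 2*(-430)*(1 + 13760/3) - 15526 = 2*(-430)*(13763/3) - 15526 = -11836180/3 - 15526 = -11882758/3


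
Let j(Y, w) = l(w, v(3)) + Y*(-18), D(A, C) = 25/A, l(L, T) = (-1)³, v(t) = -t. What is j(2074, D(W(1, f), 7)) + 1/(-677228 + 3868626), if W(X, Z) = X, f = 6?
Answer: -119144461533/3191398 ≈ -37333.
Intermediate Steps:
l(L, T) = -1
j(Y, w) = -1 - 18*Y (j(Y, w) = -1 + Y*(-18) = -1 - 18*Y)
j(2074, D(W(1, f), 7)) + 1/(-677228 + 3868626) = (-1 - 18*2074) + 1/(-677228 + 3868626) = (-1 - 37332) + 1/3191398 = -37333 + 1/3191398 = -119144461533/3191398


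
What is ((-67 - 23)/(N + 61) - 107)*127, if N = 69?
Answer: -177800/13 ≈ -13677.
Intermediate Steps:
((-67 - 23)/(N + 61) - 107)*127 = ((-67 - 23)/(69 + 61) - 107)*127 = (-90/130 - 107)*127 = (-90*1/130 - 107)*127 = (-9/13 - 107)*127 = -1400/13*127 = -177800/13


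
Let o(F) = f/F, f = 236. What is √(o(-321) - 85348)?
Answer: 4*I*√549651189/321 ≈ 292.15*I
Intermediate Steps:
o(F) = 236/F
√(o(-321) - 85348) = √(236/(-321) - 85348) = √(236*(-1/321) - 85348) = √(-236/321 - 85348) = √(-27396944/321) = 4*I*√549651189/321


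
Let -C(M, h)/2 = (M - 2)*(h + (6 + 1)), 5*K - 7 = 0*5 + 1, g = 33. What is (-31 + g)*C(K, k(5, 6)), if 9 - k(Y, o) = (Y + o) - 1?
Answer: 48/5 ≈ 9.6000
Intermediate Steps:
k(Y, o) = 10 - Y - o (k(Y, o) = 9 - ((Y + o) - 1) = 9 - (-1 + Y + o) = 9 + (1 - Y - o) = 10 - Y - o)
K = 8/5 (K = 7/5 + (0*5 + 1)/5 = 7/5 + (0 + 1)/5 = 7/5 + (⅕)*1 = 7/5 + ⅕ = 8/5 ≈ 1.6000)
C(M, h) = -2*(-2 + M)*(7 + h) (C(M, h) = -2*(M - 2)*(h + (6 + 1)) = -2*(-2 + M)*(h + 7) = -2*(-2 + M)*(7 + h))
(-31 + g)*C(K, k(5, 6)) = (-31 + 33)*(28 - 14*8/5 + 4*(10 - 1*5 - 1*6) - 2*8/5*(10 - 1*5 - 1*6)) = 2*(28 - 112/5 + 4*(10 - 5 - 6) - 2*8/5*(10 - 5 - 6)) = 2*(28 - 112/5 + 4*(-1) - 2*8/5*(-1)) = 2*(28 - 112/5 - 4 + 16/5) = 2*(24/5) = 48/5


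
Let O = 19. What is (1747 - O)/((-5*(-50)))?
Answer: 864/125 ≈ 6.9120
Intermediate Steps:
(1747 - O)/((-5*(-50))) = (1747 - 1*19)/((-5*(-50))) = (1747 - 19)/250 = 1728*(1/250) = 864/125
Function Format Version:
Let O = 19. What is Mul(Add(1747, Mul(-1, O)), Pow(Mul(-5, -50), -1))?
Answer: Rational(864, 125) ≈ 6.9120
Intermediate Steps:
Mul(Add(1747, Mul(-1, O)), Pow(Mul(-5, -50), -1)) = Mul(Add(1747, Mul(-1, 19)), Pow(Mul(-5, -50), -1)) = Mul(Add(1747, -19), Pow(250, -1)) = Mul(1728, Rational(1, 250)) = Rational(864, 125)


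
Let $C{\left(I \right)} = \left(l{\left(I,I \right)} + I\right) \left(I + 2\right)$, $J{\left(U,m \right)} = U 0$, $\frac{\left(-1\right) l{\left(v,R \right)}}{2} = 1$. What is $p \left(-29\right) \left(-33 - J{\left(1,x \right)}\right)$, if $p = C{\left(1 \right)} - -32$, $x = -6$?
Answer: $27753$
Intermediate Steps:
$l{\left(v,R \right)} = -2$ ($l{\left(v,R \right)} = \left(-2\right) 1 = -2$)
$J{\left(U,m \right)} = 0$
$C{\left(I \right)} = \left(-2 + I\right) \left(2 + I\right)$ ($C{\left(I \right)} = \left(-2 + I\right) \left(I + 2\right) = \left(-2 + I\right) \left(2 + I\right)$)
$p = 29$ ($p = \left(-4 + 1^{2}\right) - -32 = \left(-4 + 1\right) + 32 = -3 + 32 = 29$)
$p \left(-29\right) \left(-33 - J{\left(1,x \right)}\right) = 29 \left(-29\right) \left(-33 - 0\right) = - 841 \left(-33 + 0\right) = \left(-841\right) \left(-33\right) = 27753$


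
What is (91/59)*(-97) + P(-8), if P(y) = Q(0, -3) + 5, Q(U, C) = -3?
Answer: -8709/59 ≈ -147.61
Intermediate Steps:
P(y) = 2 (P(y) = -3 + 5 = 2)
(91/59)*(-97) + P(-8) = (91/59)*(-97) + 2 = -8827/59 + 2 = -8709/59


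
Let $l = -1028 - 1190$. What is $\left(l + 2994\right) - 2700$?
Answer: $-1924$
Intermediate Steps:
$l = -2218$
$\left(l + 2994\right) - 2700 = \left(-2218 + 2994\right) - 2700 = 776 - 2700 = -1924$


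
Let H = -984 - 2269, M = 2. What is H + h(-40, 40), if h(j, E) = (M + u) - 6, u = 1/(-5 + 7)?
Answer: -6513/2 ≈ -3256.5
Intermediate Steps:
H = -3253
u = ½ (u = 1/2 = ½ ≈ 0.50000)
h(j, E) = -7/2 (h(j, E) = (2 + ½) - 6 = 5/2 - 6 = -7/2)
H + h(-40, 40) = -3253 - 7/2 = -6513/2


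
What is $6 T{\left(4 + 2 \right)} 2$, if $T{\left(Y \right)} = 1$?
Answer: $12$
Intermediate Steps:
$6 T{\left(4 + 2 \right)} 2 = 6 \cdot 1 \cdot 2 = 6 \cdot 2 = 12$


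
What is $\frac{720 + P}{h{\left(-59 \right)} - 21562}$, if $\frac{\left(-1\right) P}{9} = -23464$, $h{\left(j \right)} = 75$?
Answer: $- \frac{211896}{21487} \approx -9.8616$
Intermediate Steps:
$P = 211176$ ($P = \left(-9\right) \left(-23464\right) = 211176$)
$\frac{720 + P}{h{\left(-59 \right)} - 21562} = \frac{720 + 211176}{75 - 21562} = \frac{211896}{-21487} = 211896 \left(- \frac{1}{21487}\right) = - \frac{211896}{21487}$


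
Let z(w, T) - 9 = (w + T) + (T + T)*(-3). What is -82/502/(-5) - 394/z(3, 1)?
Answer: -494183/8785 ≈ -56.253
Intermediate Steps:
z(w, T) = 9 + w - 5*T (z(w, T) = 9 + ((w + T) + (T + T)*(-3)) = 9 + ((T + w) + (2*T)*(-3)) = 9 + ((T + w) - 6*T) = 9 + (w - 5*T) = 9 + w - 5*T)
-82/502/(-5) - 394/z(3, 1) = -82/502/(-5) - 394/(9 + 3 - 5*1) = -82*1/502*(-⅕) - 394/(9 + 3 - 5) = -41/251*(-⅕) - 394/7 = 41/1255 - 394*⅐ = 41/1255 - 394/7 = -494183/8785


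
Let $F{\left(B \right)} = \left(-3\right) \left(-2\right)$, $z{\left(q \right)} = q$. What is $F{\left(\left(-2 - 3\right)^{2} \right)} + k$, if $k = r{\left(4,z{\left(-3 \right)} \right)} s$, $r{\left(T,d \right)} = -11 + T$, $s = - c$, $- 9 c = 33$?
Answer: $- \frac{59}{3} \approx -19.667$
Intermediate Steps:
$c = - \frac{11}{3}$ ($c = \left(- \frac{1}{9}\right) 33 = - \frac{11}{3} \approx -3.6667$)
$s = \frac{11}{3}$ ($s = \left(-1\right) \left(- \frac{11}{3}\right) = \frac{11}{3} \approx 3.6667$)
$F{\left(B \right)} = 6$
$k = - \frac{77}{3}$ ($k = \left(-11 + 4\right) \frac{11}{3} = \left(-7\right) \frac{11}{3} = - \frac{77}{3} \approx -25.667$)
$F{\left(\left(-2 - 3\right)^{2} \right)} + k = 6 - \frac{77}{3} = - \frac{59}{3}$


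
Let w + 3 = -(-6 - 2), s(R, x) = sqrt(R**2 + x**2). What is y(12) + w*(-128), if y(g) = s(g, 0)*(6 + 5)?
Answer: -508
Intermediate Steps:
w = 5 (w = -3 - (-6 - 2) = -3 - 1*(-8) = -3 + 8 = 5)
y(g) = 11*sqrt(g**2) (y(g) = sqrt(g**2 + 0**2)*(6 + 5) = sqrt(g**2 + 0)*11 = sqrt(g**2)*11 = 11*sqrt(g**2))
y(12) + w*(-128) = 11*sqrt(12**2) + 5*(-128) = 11*sqrt(144) - 640 = 11*12 - 640 = 132 - 640 = -508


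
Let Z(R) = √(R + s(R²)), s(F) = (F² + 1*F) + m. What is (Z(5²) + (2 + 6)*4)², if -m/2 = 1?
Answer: (32 + √391273)² ≈ 4.3233e+5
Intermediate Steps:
m = -2 (m = -2*1 = -2)
s(F) = -2 + F + F² (s(F) = (F² + 1*F) - 2 = (F² + F) - 2 = (F + F²) - 2 = -2 + F + F²)
Z(R) = √(-2 + R + R² + R⁴) (Z(R) = √(R + (-2 + R² + (R²)²)) = √(R + (-2 + R² + R⁴)) = √(-2 + R + R² + R⁴))
(Z(5²) + (2 + 6)*4)² = (√(-2 + 5² + (5²)² + (5²)⁴) + (2 + 6)*4)² = (√(-2 + 25 + 25² + 25⁴) + 8*4)² = (√(-2 + 25 + 625 + 390625) + 32)² = (√391273 + 32)² = (32 + √391273)²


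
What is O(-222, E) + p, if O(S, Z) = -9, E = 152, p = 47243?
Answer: 47234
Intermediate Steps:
O(-222, E) + p = -9 + 47243 = 47234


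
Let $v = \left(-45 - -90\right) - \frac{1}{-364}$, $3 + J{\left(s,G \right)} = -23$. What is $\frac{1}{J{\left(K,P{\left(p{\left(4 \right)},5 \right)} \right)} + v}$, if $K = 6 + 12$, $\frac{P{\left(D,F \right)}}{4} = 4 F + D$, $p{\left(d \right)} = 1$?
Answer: $\frac{364}{6917} \approx 0.052624$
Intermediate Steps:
$P{\left(D,F \right)} = 4 D + 16 F$ ($P{\left(D,F \right)} = 4 \left(4 F + D\right) = 4 \left(D + 4 F\right) = 4 D + 16 F$)
$K = 18$
$J{\left(s,G \right)} = -26$ ($J{\left(s,G \right)} = -3 - 23 = -26$)
$v = \frac{16381}{364}$ ($v = \left(-45 + 90\right) - - \frac{1}{364} = 45 + \frac{1}{364} = \frac{16381}{364} \approx 45.003$)
$\frac{1}{J{\left(K,P{\left(p{\left(4 \right)},5 \right)} \right)} + v} = \frac{1}{-26 + \frac{16381}{364}} = \frac{1}{\frac{6917}{364}} = \frac{364}{6917}$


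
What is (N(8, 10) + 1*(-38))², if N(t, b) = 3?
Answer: 1225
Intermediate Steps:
(N(8, 10) + 1*(-38))² = (3 + 1*(-38))² = (3 - 38)² = (-35)² = 1225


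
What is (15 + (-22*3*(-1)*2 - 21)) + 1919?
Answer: 2045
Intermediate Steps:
(15 + (-22*3*(-1)*2 - 21)) + 1919 = (15 + (-(-66)*2 - 21)) + 1919 = (15 + (-22*(-6) - 21)) + 1919 = (15 + (132 - 21)) + 1919 = (15 + 111) + 1919 = 126 + 1919 = 2045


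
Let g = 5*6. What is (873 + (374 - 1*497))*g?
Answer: 22500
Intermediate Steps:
g = 30
(873 + (374 - 1*497))*g = (873 + (374 - 1*497))*30 = (873 + (374 - 497))*30 = (873 - 123)*30 = 750*30 = 22500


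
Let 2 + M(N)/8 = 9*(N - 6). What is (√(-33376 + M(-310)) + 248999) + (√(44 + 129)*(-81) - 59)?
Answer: 248940 - 81*√173 + 44*I*√29 ≈ 2.4787e+5 + 236.95*I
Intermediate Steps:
M(N) = -448 + 72*N (M(N) = -16 + 8*(9*(N - 6)) = -16 + 8*(9*(-6 + N)) = -16 + 8*(-54 + 9*N) = -16 + (-432 + 72*N) = -448 + 72*N)
(√(-33376 + M(-310)) + 248999) + (√(44 + 129)*(-81) - 59) = (√(-33376 + (-448 + 72*(-310))) + 248999) + (√(44 + 129)*(-81) - 59) = (√(-33376 + (-448 - 22320)) + 248999) + (√173*(-81) - 59) = (√(-33376 - 22768) + 248999) + (-81*√173 - 59) = (√(-56144) + 248999) + (-59 - 81*√173) = (44*I*√29 + 248999) + (-59 - 81*√173) = (248999 + 44*I*√29) + (-59 - 81*√173) = 248940 - 81*√173 + 44*I*√29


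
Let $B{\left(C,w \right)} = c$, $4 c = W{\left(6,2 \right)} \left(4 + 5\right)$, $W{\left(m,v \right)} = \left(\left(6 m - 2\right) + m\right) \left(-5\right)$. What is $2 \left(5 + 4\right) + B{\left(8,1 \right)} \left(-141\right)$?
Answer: $63468$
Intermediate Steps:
$W{\left(m,v \right)} = 10 - 35 m$ ($W{\left(m,v \right)} = \left(\left(-2 + 6 m\right) + m\right) \left(-5\right) = \left(-2 + 7 m\right) \left(-5\right) = 10 - 35 m$)
$c = -450$ ($c = \frac{\left(10 - 210\right) \left(4 + 5\right)}{4} = \frac{\left(10 - 210\right) 9}{4} = \frac{\left(-200\right) 9}{4} = \frac{1}{4} \left(-1800\right) = -450$)
$B{\left(C,w \right)} = -450$
$2 \left(5 + 4\right) + B{\left(8,1 \right)} \left(-141\right) = 2 \left(5 + 4\right) - -63450 = 2 \cdot 9 + 63450 = 18 + 63450 = 63468$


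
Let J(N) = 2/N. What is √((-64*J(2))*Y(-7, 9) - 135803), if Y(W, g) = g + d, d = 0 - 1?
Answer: I*√136315 ≈ 369.21*I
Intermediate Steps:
d = -1
Y(W, g) = -1 + g (Y(W, g) = g - 1 = -1 + g)
√((-64*J(2))*Y(-7, 9) - 135803) = √((-128/2)*(-1 + 9) - 135803) = √(-128/2*8 - 135803) = √(-64*1*8 - 135803) = √(-64*8 - 135803) = √(-512 - 135803) = √(-136315) = I*√136315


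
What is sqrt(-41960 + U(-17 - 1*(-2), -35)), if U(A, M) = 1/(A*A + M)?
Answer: I*sqrt(1514755810)/190 ≈ 204.84*I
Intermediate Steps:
U(A, M) = 1/(M + A**2) (U(A, M) = 1/(A**2 + M) = 1/(M + A**2))
sqrt(-41960 + U(-17 - 1*(-2), -35)) = sqrt(-41960 + 1/(-35 + (-17 - 1*(-2))**2)) = sqrt(-41960 + 1/(-35 + (-17 + 2)**2)) = sqrt(-41960 + 1/(-35 + (-15)**2)) = sqrt(-41960 + 1/(-35 + 225)) = sqrt(-41960 + 1/190) = sqrt(-7972399/190) = I*sqrt(1514755810)/190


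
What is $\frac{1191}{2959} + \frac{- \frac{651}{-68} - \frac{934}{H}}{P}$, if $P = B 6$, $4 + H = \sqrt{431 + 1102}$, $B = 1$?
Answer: $\frac{2907635497}{1831431624} - \frac{467 \sqrt{1533}}{4551} \approx -2.4301$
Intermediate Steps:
$H = -4 + \sqrt{1533}$ ($H = -4 + \sqrt{431 + 1102} = -4 + \sqrt{1533} \approx 35.154$)
$P = 6$ ($P = 1 \cdot 6 = 6$)
$\frac{1191}{2959} + \frac{- \frac{651}{-68} - \frac{934}{H}}{P} = \frac{1191}{2959} + \frac{- \frac{651}{-68} - \frac{934}{-4 + \sqrt{1533}}}{6} = 1191 \cdot \frac{1}{2959} + \left(\left(-651\right) \left(- \frac{1}{68}\right) - \frac{934}{-4 + \sqrt{1533}}\right) \frac{1}{6} = \frac{1191}{2959} + \left(\frac{651}{68} - \frac{934}{-4 + \sqrt{1533}}\right) \frac{1}{6} = \frac{1191}{2959} + \left(\frac{217}{136} - \frac{467}{3 \left(-4 + \sqrt{1533}\right)}\right) = \frac{804079}{402424} - \frac{467}{3 \left(-4 + \sqrt{1533}\right)}$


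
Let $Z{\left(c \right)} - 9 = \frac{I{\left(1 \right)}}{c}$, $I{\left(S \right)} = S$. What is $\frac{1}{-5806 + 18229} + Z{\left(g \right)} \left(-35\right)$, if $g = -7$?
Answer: $- \frac{3851129}{12423} \approx -310.0$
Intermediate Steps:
$Z{\left(c \right)} = 9 + \frac{1}{c}$ ($Z{\left(c \right)} = 9 + 1 \frac{1}{c} = 9 + \frac{1}{c}$)
$\frac{1}{-5806 + 18229} + Z{\left(g \right)} \left(-35\right) = \frac{1}{-5806 + 18229} + \left(9 + \frac{1}{-7}\right) \left(-35\right) = \frac{1}{12423} + \left(9 - \frac{1}{7}\right) \left(-35\right) = \frac{1}{12423} + \frac{62}{7} \left(-35\right) = \frac{1}{12423} - 310 = - \frac{3851129}{12423}$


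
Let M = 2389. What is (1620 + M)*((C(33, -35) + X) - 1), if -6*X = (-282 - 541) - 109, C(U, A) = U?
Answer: 2253058/3 ≈ 7.5102e+5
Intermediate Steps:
X = 466/3 (X = -((-282 - 541) - 109)/6 = -(-823 - 109)/6 = -⅙*(-932) = 466/3 ≈ 155.33)
(1620 + M)*((C(33, -35) + X) - 1) = (1620 + 2389)*((33 + 466/3) - 1) = 4009*(565/3 - 1) = 4009*(562/3) = 2253058/3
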